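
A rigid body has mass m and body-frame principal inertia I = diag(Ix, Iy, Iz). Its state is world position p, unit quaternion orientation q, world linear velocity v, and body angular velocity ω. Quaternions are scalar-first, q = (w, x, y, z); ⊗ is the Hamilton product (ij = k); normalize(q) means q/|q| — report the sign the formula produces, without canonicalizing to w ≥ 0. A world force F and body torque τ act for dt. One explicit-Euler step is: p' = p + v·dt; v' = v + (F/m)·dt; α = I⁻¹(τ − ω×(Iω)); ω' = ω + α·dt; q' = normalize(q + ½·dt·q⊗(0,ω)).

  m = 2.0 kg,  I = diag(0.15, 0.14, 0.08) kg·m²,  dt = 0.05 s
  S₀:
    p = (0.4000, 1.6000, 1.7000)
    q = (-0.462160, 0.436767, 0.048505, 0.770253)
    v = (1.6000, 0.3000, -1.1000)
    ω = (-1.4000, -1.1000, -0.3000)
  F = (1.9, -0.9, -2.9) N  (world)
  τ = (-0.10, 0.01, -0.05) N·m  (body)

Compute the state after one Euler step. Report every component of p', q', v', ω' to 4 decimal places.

linear accel F/m = (0.9500, -0.4500, -1.4500)
p' = p + v·dt = (0.4800, 1.6150, 1.6450)
new velocity v' = (1.6475, 0.2775, -1.1725)
gyro term ω×Iω = (-0.0198, 0.0294, -0.0154)
angular accel α = (-0.5347, -0.1386, -0.4325)
ω' = ω + α·dt = (-1.4267, -1.1069, -0.3216)
2q̇ = q⊗(0,ω) = (0.8959052, 1.4797508, -0.4389481, -0.2738887)
updated quaternion q' = (-0.4393, 0.4733, 0.0375, 0.7626)

p' = (0.4800, 1.6150, 1.6450)
q' = (-0.4393, 0.4733, 0.0375, 0.7626)
v' = (1.6475, 0.2775, -1.1725)
ω' = (-1.4267, -1.1069, -0.3216)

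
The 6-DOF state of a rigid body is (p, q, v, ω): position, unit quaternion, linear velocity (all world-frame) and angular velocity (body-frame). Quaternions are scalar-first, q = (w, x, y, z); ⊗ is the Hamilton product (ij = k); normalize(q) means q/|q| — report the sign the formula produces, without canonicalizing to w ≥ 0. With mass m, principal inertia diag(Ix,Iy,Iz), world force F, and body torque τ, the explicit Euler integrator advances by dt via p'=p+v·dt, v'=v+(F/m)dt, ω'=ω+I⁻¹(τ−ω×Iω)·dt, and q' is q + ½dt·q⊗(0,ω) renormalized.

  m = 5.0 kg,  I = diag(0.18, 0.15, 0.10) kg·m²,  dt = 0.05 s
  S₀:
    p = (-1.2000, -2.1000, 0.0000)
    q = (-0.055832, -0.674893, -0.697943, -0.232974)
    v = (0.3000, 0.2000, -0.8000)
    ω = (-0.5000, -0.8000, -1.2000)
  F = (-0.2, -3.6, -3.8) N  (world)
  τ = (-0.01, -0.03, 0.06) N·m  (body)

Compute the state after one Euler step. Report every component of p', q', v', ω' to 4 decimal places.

p' = (-1.1850, -2.0900, -0.0400)
q' = (-0.0852, -0.6574, -0.7136, -0.2264)
v' = (0.2980, 0.1640, -0.8380)
ω' = (-0.4894, -0.8260, -1.1640)

angular accel α = (0.2111, -0.5200, 0.7200)
ω + α·dt = (-0.4894, -0.8260, -1.1640)
Hamilton product q⊗(0,ω) = (-1.1753697, 0.6790684, -0.6487190, 0.2579413)
updated quaternion q' = (-0.0852, -0.6574, -0.7136, -0.2264)
linear accel F/m = (-0.0400, -0.7200, -0.7600)
p' = p + v·dt = (-1.1850, -2.0900, -0.0400)
v + (F/m)dt = (0.2980, 0.1640, -0.8380)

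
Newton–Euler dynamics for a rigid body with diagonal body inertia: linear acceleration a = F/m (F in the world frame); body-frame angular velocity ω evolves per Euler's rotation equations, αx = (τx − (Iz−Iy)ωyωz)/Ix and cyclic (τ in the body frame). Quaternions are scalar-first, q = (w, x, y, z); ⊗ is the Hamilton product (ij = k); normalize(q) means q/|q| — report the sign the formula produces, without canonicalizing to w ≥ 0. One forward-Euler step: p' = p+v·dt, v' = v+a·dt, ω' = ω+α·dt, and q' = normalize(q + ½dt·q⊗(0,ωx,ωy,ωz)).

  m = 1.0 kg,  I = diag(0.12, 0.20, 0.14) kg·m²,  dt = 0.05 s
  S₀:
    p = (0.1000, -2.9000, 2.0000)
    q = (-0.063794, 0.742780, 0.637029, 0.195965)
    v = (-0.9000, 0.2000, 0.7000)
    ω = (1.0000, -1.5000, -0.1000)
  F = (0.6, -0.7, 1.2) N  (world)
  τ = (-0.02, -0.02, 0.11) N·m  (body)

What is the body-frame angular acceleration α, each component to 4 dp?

gyro term ω×Iω = (-0.0090, 0.0020, -0.1200)
angular accel α = (-0.0917, -0.1100, 1.6429)

α = (-0.0917, -0.1100, 1.6429)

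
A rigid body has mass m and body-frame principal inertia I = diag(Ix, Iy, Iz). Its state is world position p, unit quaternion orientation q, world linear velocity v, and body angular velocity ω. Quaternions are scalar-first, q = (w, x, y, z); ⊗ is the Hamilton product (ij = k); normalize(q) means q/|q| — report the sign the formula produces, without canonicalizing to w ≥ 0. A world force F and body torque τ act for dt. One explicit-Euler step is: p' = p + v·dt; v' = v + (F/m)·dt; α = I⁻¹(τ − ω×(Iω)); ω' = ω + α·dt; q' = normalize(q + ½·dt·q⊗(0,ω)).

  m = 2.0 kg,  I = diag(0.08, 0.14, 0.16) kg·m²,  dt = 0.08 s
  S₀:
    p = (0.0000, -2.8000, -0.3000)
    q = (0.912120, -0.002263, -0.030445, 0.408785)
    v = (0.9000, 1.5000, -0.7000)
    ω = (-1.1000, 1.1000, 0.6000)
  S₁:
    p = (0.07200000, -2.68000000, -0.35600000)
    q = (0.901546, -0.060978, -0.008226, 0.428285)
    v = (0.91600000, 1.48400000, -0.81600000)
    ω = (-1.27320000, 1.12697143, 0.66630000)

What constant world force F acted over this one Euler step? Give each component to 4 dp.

F = (0.4000, -0.4000, -2.9000)

velocity change Δv = (0.01600000, -0.01600000, -0.11600000)
m·(v₁−v₀)/dt = (0.4000, -0.4000, -2.9000)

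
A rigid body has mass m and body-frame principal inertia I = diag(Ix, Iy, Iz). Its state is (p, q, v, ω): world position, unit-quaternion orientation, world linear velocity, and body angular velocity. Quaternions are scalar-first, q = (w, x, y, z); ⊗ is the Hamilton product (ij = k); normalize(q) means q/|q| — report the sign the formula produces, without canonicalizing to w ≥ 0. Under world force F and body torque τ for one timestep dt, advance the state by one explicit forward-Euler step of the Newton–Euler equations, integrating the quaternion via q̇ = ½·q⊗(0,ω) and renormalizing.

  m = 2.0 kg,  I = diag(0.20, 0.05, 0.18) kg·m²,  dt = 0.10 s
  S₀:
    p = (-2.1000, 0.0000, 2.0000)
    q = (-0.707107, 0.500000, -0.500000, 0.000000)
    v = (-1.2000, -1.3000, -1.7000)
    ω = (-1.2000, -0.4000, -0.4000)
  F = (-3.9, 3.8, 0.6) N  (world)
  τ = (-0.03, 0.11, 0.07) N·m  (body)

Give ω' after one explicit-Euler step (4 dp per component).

ω' = (-1.2254, -0.1992, -0.3211)

α = I⁻¹(τ − ω×Iω) = (-0.2540, 2.0080, 0.7889)
new body rate ω' = (-1.2254, -0.1992, -0.3211)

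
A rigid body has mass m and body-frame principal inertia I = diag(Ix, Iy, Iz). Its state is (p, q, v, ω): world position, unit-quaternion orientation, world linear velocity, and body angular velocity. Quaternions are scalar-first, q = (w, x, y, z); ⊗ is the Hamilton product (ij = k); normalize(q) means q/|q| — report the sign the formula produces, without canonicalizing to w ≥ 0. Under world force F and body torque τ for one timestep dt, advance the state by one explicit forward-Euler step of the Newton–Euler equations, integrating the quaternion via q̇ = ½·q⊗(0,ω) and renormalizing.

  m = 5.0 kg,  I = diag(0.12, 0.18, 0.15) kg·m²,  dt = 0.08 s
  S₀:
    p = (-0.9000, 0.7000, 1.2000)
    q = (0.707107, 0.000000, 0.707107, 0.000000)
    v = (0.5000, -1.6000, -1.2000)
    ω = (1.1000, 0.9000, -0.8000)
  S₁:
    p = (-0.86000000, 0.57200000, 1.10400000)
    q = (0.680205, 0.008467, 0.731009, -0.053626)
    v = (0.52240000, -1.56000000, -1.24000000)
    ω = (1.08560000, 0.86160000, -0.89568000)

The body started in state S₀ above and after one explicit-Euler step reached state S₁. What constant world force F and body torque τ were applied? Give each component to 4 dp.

F = (1.4000, 2.5000, -2.5000)
τ = (0.0000, -0.0600, -0.1200)

ω₁ − ω₀ = (-0.01440000, -0.03840000, -0.09568000)
I·α + gyro = (0.0000, -0.0600, -0.1200)
v₁ − v₀ = (0.02240000, 0.04000000, -0.04000000)
F = m·Δv/dt = (1.4000, 2.5000, -2.5000)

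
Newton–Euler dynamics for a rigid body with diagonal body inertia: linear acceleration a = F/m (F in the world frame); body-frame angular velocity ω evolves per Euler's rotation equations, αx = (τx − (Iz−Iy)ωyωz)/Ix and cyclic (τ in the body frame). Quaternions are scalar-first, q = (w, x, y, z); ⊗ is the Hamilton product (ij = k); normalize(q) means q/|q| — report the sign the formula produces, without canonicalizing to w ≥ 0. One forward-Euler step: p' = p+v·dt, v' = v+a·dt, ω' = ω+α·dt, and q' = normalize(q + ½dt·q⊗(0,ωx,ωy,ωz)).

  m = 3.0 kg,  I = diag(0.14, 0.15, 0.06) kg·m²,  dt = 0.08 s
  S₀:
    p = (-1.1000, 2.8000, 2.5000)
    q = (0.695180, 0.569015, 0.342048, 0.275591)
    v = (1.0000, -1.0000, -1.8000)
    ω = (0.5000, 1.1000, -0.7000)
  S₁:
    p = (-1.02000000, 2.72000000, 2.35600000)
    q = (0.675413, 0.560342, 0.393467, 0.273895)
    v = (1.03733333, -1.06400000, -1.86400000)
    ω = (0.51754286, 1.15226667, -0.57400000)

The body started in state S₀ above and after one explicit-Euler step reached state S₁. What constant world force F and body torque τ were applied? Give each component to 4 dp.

Δv = v₁−v₀ = (0.03733333, -0.06400000, -0.06400000)
F = m·Δv/dt = (1.4000, -2.4000, -2.4000)
ω₁ − ω₀ = (0.01754286, 0.05226667, 0.12600000)
I·α + gyro = (0.1000, 0.0700, 0.1000)

F = (1.4000, -2.4000, -2.4000)
τ = (0.1000, 0.0700, 0.1000)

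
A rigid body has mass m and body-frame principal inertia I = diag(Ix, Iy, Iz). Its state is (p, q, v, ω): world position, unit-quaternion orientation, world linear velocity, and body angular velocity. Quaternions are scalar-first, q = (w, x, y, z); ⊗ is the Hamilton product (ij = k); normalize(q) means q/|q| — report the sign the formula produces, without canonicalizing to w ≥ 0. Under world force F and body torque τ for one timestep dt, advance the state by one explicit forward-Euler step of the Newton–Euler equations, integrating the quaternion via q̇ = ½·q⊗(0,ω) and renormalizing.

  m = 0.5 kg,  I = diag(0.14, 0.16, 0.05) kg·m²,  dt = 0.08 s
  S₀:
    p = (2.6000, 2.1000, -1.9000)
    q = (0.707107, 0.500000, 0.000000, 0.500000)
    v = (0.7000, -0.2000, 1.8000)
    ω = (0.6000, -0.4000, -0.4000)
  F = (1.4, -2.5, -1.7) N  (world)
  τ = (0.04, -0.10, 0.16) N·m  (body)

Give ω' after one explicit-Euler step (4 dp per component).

α = I⁻¹(τ − ω×Iω) = (0.4114, -0.4900, 3.2960)
ω' = ω + α·dt = (0.6329, -0.4392, -0.1363)

ω' = (0.6329, -0.4392, -0.1363)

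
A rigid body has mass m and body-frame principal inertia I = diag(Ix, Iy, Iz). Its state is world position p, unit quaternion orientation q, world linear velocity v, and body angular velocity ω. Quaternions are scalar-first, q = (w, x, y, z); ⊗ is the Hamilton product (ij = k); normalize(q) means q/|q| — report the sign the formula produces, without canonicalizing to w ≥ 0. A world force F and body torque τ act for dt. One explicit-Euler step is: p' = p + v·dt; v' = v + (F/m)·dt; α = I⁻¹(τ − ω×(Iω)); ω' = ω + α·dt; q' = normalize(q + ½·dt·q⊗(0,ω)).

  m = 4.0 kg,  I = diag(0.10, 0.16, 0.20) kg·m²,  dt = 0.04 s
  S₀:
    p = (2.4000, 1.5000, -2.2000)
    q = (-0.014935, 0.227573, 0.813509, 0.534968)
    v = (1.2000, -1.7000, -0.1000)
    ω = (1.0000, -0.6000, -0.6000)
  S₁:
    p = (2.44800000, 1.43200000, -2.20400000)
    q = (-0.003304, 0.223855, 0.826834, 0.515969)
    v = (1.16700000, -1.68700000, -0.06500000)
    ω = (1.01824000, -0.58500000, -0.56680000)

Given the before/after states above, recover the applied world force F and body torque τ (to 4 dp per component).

F = (-3.3000, 1.3000, 3.5000)
τ = (0.0600, 0.1200, 0.1300)

Δv = v₁−v₀ = (-0.03300000, 0.01300000, 0.03500000)
F = m·Δv/dt = (-3.3000, 1.3000, 3.5000)
Δω = ω₁−ω₀ = (0.01824000, 0.01500000, 0.03320000)
applied torque τ = (0.0600, 0.1200, 0.1300)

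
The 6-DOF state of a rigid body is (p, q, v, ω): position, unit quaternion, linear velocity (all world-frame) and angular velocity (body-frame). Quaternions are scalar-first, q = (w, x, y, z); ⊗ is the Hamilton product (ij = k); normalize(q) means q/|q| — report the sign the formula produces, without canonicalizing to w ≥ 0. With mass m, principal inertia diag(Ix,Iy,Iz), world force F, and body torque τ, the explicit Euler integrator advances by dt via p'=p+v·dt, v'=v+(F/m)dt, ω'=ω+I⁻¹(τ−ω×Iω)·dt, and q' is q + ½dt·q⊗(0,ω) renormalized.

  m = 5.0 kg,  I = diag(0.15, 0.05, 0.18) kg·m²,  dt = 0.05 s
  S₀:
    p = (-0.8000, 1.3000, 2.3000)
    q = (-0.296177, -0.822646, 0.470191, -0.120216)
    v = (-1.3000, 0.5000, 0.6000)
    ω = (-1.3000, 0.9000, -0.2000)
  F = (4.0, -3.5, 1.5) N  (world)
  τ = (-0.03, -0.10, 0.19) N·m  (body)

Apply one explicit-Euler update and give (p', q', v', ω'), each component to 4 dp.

new position p' = (-0.8650, 1.3250, 2.3300)
v' = v + a·dt = (-1.2600, 0.4650, 0.6150)
precession coupling ω×(Iω) = (-0.0234, -0.0078, 0.1170)
angular accel α = (-0.0440, -1.8440, 0.4056)
ω' = ω + α·dt = (-1.3022, 0.8078, -0.1797)
2q̇ = q⊗(0,ω) = (-1.5166549, 0.3991863, -0.2748077, -0.0698977)
q' = normalize(q + ½dt·q⊗(0,ω)) = (-0.3338, -0.8120, 0.4630, -0.1219)

p' = (-0.8650, 1.3250, 2.3300)
q' = (-0.3338, -0.8120, 0.4630, -0.1219)
v' = (-1.2600, 0.4650, 0.6150)
ω' = (-1.3022, 0.8078, -0.1797)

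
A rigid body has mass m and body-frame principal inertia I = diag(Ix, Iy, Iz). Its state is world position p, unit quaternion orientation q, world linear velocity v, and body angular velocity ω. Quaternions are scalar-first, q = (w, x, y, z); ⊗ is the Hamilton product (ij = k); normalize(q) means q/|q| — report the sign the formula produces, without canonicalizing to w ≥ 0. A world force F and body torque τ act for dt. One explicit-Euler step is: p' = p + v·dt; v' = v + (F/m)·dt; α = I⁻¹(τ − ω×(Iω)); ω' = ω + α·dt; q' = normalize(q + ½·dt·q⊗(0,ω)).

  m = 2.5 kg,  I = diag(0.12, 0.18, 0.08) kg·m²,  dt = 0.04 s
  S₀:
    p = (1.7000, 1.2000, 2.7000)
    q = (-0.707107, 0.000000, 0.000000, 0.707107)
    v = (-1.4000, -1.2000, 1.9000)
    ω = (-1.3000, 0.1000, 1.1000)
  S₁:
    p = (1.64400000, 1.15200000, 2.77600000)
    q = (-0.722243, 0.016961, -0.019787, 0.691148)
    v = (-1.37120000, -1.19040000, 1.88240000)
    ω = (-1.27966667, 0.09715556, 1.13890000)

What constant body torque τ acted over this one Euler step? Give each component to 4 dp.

τ = (0.0500, -0.0700, 0.0700)

ω₁ − ω₀ = (0.02033333, -0.00284444, 0.03890000)
ω₀×(Iω₀) = (-0.0110, -0.0572, -0.0078)
applied torque τ = (0.0500, -0.0700, 0.0700)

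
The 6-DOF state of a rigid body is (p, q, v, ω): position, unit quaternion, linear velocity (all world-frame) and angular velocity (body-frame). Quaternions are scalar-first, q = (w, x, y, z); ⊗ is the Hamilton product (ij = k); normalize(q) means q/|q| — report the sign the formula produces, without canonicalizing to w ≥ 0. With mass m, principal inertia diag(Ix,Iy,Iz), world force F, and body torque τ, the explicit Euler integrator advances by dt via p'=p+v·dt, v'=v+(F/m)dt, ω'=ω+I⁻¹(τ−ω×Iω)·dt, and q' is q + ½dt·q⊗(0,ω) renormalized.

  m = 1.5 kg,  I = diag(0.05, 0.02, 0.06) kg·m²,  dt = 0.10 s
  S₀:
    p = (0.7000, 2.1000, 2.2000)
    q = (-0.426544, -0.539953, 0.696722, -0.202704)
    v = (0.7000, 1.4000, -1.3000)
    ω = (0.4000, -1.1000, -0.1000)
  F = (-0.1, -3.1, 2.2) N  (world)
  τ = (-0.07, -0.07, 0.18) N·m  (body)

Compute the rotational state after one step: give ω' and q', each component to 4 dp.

(τ − ω×Iω)/I = (-1.4880, -3.5200, 2.7800)
ω + α·dt = (0.2512, -1.4520, 0.1780)
2q̇ = q⊗(0,ω) = (0.9621050, -0.4632642, 0.3341215, 0.3579139)
updated quaternion q' = (-0.3778, -0.5621, 0.7122, -0.1845)

ω' = (0.2512, -1.4520, 0.1780)
q' = (-0.3778, -0.5621, 0.7122, -0.1845)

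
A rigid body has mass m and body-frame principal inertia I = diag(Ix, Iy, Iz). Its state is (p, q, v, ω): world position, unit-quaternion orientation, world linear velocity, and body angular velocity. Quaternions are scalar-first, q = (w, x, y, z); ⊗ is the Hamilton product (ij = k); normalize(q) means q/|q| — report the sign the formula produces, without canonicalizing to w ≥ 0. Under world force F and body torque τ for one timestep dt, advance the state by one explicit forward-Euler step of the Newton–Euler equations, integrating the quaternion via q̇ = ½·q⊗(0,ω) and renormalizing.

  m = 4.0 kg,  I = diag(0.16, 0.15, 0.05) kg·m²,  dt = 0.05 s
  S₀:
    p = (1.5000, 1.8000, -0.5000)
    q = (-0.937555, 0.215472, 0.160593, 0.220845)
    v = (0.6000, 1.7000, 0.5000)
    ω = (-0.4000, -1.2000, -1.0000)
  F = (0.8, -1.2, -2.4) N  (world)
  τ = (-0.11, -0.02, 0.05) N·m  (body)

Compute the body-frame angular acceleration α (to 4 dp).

precession coupling ω×(Iω) = (-0.1200, 0.0440, -0.0048)
angular accel α = (0.0625, -0.4267, 1.0960)

α = (0.0625, -0.4267, 1.0960)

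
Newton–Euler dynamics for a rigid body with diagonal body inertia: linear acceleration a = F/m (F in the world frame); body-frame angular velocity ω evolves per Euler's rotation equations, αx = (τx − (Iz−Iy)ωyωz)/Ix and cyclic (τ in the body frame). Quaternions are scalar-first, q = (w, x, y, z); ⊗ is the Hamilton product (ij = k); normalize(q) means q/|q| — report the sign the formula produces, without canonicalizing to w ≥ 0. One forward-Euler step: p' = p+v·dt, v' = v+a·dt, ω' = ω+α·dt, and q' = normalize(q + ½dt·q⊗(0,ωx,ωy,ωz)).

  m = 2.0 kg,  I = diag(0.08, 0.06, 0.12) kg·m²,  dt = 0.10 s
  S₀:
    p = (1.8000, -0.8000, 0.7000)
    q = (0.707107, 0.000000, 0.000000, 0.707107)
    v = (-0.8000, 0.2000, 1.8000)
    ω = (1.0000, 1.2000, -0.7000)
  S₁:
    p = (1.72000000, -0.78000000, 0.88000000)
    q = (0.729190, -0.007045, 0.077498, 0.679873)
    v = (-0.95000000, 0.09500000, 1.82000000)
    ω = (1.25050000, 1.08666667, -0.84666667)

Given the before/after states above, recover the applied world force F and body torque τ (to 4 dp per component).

F = (-3.0000, -2.1000, 0.4000)
τ = (0.1500, -0.0400, -0.2000)

Δω = ω₁−ω₀ = (0.25050000, -0.11333333, -0.14666667)
ω₀×(Iω₀) = (-0.0504, 0.0280, -0.0240)
τ = I·(Δω/dt) + ω₀×(Iω₀) = (0.1500, -0.0400, -0.2000)
Δv = v₁−v₀ = (-0.15000000, -0.10500000, 0.02000000)
F = m·Δv/dt = (-3.0000, -2.1000, 0.4000)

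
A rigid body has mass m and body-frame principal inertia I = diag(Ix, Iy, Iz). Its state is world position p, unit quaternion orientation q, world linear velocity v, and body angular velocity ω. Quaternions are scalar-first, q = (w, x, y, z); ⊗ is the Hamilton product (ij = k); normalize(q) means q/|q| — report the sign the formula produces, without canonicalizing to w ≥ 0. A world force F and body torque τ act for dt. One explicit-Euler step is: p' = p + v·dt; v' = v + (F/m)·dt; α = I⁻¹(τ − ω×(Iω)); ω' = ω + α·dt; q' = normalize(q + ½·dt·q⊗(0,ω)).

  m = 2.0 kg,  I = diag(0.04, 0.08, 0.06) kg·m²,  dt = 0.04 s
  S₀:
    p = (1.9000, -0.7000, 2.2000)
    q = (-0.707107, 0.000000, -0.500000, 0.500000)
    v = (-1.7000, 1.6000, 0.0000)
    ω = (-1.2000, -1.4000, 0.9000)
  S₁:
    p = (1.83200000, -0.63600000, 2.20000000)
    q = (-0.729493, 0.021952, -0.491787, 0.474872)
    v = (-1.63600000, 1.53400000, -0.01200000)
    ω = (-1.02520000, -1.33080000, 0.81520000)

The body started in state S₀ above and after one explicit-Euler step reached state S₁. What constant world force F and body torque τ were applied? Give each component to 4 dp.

velocity change Δv = (0.06400000, -0.06600000, -0.01200000)
F = m·Δv/dt = (3.2000, -3.3000, -0.6000)
Δω = ω₁−ω₀ = (0.17480000, 0.06920000, -0.08480000)
I·α + gyro = (0.2000, 0.1600, -0.0600)

F = (3.2000, -3.3000, -0.6000)
τ = (0.2000, 0.1600, -0.0600)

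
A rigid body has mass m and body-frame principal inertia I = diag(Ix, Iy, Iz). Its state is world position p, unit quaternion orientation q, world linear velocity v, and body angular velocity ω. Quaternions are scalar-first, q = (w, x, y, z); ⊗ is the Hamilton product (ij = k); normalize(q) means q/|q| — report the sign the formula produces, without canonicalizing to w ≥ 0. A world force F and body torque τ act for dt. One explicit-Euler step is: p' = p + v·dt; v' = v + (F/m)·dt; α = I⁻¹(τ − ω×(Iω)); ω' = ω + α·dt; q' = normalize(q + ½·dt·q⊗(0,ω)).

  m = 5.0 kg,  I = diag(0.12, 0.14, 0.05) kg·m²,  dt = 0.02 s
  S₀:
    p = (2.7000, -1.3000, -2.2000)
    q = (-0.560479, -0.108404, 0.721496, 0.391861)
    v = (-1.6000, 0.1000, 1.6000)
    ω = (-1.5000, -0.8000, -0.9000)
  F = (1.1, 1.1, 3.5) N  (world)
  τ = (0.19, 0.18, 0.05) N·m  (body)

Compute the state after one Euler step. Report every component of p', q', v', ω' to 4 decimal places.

ω×(Iω) gyroscopic = (-0.0648, 0.0945, 0.0240)
(τ − ω×Iω)/I = (2.1233, 0.6107, 0.5200)
new body rate ω' = (-1.4575, -0.7878, -0.8896)
q⊗(0,ω) = (0.7672657, 0.5048609, -0.2369719, 1.6733983)
q' = normalize(q + ½dt·q⊗(0,ω)) = (-0.5527, -0.1033, 0.7190, 0.4085)
a = F/m = (0.2200, 0.2200, 0.7000)
p' = p + v·dt = (2.6680, -1.2980, -2.1680)
v + (F/m)dt = (-1.5956, 0.1044, 1.6140)

p' = (2.6680, -1.2980, -2.1680)
q' = (-0.5527, -0.1033, 0.7190, 0.4085)
v' = (-1.5956, 0.1044, 1.6140)
ω' = (-1.4575, -0.7878, -0.8896)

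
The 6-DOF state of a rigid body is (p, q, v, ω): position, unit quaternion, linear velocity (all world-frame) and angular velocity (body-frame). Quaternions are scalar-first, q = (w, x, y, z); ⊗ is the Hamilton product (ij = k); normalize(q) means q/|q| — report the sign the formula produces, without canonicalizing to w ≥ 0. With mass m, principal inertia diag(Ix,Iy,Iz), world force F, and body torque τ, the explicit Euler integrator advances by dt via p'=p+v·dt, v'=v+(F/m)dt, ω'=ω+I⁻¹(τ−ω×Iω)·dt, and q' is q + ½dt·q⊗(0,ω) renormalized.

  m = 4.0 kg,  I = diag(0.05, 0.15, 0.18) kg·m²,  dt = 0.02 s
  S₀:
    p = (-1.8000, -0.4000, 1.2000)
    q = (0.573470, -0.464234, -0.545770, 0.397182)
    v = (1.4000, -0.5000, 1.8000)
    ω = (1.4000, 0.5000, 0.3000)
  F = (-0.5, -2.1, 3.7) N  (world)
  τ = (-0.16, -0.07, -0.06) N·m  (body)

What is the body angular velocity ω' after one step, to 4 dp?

gyro term ω×Iω = (0.0045, -0.0546, 0.0700)
α = I⁻¹(τ − ω×Iω) = (-3.2900, -0.1027, -0.7222)
ω' = ω + α·dt = (1.3342, 0.4979, 0.2856)

ω' = (1.3342, 0.4979, 0.2856)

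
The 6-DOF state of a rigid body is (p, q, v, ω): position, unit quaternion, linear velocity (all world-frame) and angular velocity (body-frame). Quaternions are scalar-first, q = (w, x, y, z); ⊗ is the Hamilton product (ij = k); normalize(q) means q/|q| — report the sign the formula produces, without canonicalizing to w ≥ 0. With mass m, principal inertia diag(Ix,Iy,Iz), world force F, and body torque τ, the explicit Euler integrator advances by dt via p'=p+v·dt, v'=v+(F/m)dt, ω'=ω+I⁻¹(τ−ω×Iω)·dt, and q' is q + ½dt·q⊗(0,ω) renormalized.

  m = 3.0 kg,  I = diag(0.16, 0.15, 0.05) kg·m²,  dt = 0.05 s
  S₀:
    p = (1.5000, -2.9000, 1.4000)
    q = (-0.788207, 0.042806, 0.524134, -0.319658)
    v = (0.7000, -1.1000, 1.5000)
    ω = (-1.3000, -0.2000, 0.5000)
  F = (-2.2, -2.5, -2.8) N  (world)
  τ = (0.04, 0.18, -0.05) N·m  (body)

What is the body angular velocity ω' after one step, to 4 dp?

ω' = (-1.2906, -0.1162, 0.4526)

precession coupling ω×(Iω) = (0.0100, -0.0715, -0.0026)
angular accel α = (0.1875, 1.6767, -0.9480)
ω + α·dt = (-1.2906, -0.1162, 0.4526)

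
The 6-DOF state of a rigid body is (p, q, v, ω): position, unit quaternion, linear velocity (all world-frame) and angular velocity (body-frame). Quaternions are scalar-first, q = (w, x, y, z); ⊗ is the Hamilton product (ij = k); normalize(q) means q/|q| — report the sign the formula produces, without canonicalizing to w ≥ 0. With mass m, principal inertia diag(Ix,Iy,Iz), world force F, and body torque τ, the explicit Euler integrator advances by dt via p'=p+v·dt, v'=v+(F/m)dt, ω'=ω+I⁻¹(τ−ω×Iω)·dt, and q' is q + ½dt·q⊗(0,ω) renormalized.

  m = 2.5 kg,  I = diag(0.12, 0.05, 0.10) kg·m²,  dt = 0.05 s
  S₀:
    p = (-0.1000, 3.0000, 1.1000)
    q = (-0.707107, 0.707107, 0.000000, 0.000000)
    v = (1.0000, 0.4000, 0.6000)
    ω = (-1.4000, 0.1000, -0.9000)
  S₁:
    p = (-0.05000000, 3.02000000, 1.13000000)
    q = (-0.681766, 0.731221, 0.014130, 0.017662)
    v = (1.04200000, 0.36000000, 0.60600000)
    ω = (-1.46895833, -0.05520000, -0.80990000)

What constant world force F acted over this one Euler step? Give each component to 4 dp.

velocity change Δv = (0.04200000, -0.04000000, 0.00600000)
m·(v₁−v₀)/dt = (2.1000, -2.0000, 0.3000)

F = (2.1000, -2.0000, 0.3000)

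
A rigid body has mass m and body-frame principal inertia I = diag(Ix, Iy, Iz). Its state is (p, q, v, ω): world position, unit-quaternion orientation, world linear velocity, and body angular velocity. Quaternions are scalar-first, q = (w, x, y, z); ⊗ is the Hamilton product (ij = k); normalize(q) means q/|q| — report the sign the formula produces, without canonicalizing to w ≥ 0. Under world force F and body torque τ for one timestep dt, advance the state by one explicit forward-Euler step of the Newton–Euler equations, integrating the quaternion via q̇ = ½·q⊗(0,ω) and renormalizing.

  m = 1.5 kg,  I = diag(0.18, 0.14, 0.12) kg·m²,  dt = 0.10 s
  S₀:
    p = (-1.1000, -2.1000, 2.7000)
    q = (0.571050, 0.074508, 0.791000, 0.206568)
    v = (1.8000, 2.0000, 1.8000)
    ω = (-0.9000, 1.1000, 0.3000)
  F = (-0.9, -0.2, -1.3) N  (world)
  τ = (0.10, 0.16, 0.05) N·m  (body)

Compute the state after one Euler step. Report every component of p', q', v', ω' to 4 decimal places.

p' = (-0.9200, -1.9000, 2.8800)
q' = (0.5264, 0.0492, 0.8099, 0.2542)
v' = (1.7400, 1.9867, 1.7133)
ω' = (-0.8408, 1.2259, 0.3087)

p + v·dt = (-0.9200, -1.9000, 2.8800)
v + (F/m)dt = (1.7400, 1.9867, 1.7133)
gyro term ω×Iω = (-0.0066, -0.0162, 0.0396)
α = I⁻¹(τ − ω×Iω) = (0.5922, 1.2586, 0.0867)
ω + α·dt = (-0.8408, 1.2259, 0.3087)
2q̇ = q⊗(0,ω) = (-0.8650132, -0.5038698, 0.4198914, 0.9651738)
q' = normalize(q + ½dt·q⊗(0,ω)) = (0.5264, 0.0492, 0.8099, 0.2542)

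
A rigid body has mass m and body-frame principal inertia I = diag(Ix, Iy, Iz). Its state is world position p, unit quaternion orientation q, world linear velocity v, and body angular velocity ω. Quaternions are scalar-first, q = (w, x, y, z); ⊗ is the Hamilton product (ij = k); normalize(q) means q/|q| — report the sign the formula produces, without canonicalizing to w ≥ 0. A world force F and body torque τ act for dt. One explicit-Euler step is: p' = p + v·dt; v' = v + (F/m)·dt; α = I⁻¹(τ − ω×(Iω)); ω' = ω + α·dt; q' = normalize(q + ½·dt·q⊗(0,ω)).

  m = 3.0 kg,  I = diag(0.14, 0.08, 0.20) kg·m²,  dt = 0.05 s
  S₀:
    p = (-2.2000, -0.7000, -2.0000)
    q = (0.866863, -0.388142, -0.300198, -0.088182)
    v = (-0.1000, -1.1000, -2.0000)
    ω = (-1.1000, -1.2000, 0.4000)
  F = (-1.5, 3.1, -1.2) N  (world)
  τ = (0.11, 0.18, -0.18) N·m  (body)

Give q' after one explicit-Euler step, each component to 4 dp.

2q̇ = q⊗(0,ω) = (-0.7519210, -1.1794469, -0.7879786, 0.4822978)
q' = normalize(q + ½dt·q⊗(0,ω)) = (0.8473, -0.4173, -0.3196, -0.0761)

q' = (0.8473, -0.4173, -0.3196, -0.0761)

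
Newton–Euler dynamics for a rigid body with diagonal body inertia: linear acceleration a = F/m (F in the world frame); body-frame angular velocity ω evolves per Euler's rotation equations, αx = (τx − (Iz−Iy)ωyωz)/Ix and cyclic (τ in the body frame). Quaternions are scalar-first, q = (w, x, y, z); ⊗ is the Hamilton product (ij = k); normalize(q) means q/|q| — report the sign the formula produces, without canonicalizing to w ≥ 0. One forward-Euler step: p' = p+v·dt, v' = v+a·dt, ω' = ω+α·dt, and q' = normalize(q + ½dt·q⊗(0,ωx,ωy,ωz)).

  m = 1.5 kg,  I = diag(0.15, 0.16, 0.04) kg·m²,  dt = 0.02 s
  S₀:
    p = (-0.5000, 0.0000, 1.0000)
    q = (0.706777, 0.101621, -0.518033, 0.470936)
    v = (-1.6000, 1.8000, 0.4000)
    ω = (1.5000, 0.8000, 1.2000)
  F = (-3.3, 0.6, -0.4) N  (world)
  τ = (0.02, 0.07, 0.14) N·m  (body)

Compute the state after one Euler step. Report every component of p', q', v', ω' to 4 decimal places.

p' = (-0.5320, 0.0360, 1.0080)
q' = (0.7036, 0.1022, -0.5064, 0.4879)
v' = (-1.6440, 1.8080, 0.3947)
ω' = (1.5180, 0.7840, 1.2640)

ω×(Iω) gyroscopic = (-0.1152, 0.1980, 0.0120)
(τ − ω×Iω)/I = (0.9013, -0.8000, 3.2000)
new body rate ω' = (1.5180, 0.7840, 1.2640)
Hamilton product q⊗(0,ω) = (-0.3031283, 0.0617771, 1.1498804, 1.7064787)
q + ½dt·q⊗(0,ω), renormalized = (0.7036, 0.1022, -0.5064, 0.4879)
a = F/m = (-2.2000, 0.4000, -0.2667)
p' = p + v·dt = (-0.5320, 0.0360, 1.0080)
new velocity v' = (-1.6440, 1.8080, 0.3947)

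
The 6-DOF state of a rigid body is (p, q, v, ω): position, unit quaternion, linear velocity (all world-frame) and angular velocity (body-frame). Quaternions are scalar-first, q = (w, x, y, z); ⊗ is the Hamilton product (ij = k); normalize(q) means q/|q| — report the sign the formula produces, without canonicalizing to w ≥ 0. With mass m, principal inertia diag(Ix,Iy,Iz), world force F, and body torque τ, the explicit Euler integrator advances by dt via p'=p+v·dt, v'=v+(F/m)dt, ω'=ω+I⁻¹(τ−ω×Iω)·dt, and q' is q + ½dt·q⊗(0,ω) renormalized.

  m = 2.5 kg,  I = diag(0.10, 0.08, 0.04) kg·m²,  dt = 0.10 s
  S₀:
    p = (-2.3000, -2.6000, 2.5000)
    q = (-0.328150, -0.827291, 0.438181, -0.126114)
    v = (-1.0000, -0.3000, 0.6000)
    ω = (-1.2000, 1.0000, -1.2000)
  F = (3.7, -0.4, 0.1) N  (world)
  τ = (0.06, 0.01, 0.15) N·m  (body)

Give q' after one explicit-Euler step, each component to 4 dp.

Hamilton product q⊗(0,ω) = (-1.5822670, -0.0059232, -1.1695624, 0.0923062)
q' = normalize(q + ½dt·q⊗(0,ω)) = (-0.4053, -0.8236, 0.3779, -0.1209)

q' = (-0.4053, -0.8236, 0.3779, -0.1209)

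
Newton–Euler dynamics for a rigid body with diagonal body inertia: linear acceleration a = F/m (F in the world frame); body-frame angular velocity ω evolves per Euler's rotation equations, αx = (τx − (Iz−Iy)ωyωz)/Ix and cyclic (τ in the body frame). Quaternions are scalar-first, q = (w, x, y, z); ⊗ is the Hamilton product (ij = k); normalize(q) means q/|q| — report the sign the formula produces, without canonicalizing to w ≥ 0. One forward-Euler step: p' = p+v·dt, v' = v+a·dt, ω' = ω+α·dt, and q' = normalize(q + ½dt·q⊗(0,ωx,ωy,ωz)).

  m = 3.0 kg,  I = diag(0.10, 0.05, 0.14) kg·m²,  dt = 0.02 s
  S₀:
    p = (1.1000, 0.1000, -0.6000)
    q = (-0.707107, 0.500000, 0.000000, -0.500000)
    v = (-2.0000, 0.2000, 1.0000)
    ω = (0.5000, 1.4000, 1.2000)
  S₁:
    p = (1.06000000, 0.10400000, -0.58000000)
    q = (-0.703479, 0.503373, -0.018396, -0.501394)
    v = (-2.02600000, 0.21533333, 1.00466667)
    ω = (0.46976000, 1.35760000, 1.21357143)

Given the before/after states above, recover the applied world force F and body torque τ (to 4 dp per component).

rate change Δω = (-0.03024000, -0.04240000, 0.01357143)
ω₀×(Iω₀) = (0.1512, -0.0240, -0.0350)
I·α + gyro = (0.0000, -0.1300, 0.0600)
velocity change Δv = (-0.02600000, 0.01533333, 0.00466667)
m·(v₁−v₀)/dt = (-3.9000, 2.3000, 0.7000)

F = (-3.9000, 2.3000, 0.7000)
τ = (0.0000, -0.1300, 0.0600)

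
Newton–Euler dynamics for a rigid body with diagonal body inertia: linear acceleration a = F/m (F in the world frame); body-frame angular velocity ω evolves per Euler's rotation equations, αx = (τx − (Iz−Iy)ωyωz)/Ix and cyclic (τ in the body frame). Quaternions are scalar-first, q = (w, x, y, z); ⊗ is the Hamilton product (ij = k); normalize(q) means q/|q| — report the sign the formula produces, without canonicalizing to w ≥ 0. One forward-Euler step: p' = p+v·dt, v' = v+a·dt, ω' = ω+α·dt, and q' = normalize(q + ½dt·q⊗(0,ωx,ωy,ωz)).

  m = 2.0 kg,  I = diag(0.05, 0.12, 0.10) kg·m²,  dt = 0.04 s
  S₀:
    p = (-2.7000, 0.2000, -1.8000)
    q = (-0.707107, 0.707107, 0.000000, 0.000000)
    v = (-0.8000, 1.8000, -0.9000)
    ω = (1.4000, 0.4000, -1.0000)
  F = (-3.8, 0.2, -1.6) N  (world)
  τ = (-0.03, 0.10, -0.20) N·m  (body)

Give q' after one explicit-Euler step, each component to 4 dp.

q' = (-0.7265, 0.6869, 0.0085, 0.0198)

2q̇ = q⊗(0,ω) = (-0.9899498, -0.9899498, 0.4242642, 0.9899498)
q + ½dt·q⊗(0,ω), renormalized = (-0.7265, 0.6869, 0.0085, 0.0198)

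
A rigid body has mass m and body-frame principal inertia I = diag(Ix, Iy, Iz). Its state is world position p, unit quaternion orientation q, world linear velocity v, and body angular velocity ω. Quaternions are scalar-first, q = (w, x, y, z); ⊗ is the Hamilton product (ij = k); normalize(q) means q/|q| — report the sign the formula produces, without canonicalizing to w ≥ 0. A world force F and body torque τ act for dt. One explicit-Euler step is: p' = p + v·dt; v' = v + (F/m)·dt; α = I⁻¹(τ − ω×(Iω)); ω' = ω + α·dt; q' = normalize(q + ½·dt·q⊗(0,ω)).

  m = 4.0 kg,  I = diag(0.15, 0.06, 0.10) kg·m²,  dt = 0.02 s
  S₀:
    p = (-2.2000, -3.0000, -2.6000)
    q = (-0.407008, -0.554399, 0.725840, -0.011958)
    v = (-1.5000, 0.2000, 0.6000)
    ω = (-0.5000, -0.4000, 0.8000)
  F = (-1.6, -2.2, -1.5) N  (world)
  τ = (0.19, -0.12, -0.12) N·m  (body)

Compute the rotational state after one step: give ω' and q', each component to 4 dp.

(τ − ω×Iω)/I = (1.3520, -1.6667, -1.0200)
new body rate ω' = (-0.4730, -0.4333, 0.7796)
q⊗(0,ω) = (0.0227029, 0.7793928, 0.6123014, 0.2590732)
updated quaternion q' = (-0.4068, -0.5466, 0.7319, -0.0094)

ω' = (-0.4730, -0.4333, 0.7796)
q' = (-0.4068, -0.5466, 0.7319, -0.0094)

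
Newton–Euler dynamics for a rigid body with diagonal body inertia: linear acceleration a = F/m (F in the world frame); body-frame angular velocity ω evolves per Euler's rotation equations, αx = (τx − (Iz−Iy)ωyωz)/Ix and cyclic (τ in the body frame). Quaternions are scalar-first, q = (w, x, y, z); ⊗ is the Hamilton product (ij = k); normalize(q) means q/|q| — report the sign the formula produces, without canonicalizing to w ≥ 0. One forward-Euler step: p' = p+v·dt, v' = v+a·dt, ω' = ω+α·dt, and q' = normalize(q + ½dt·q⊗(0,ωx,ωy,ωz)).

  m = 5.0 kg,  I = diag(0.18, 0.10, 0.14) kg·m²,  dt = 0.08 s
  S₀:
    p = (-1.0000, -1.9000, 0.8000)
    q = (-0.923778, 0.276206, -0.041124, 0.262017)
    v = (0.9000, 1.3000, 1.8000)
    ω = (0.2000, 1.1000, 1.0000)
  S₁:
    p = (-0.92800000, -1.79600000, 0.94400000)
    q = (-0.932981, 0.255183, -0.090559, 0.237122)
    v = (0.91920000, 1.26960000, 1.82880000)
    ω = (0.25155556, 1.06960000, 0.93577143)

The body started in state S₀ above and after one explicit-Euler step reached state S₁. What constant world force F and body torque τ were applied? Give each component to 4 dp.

velocity change Δv = (0.01920000, -0.03040000, 0.02880000)
applied force F = (1.2000, -1.9000, 1.8000)
Δω = ω₁−ω₀ = (0.05155556, -0.03040000, -0.06422857)
precession coupling = (0.0440, 0.0080, -0.0176)
τ = I·(Δω/dt) + ω₀×(Iω₀) = (0.1600, -0.0300, -0.1300)

F = (1.2000, -1.9000, 1.8000)
τ = (0.1600, -0.0300, -0.1300)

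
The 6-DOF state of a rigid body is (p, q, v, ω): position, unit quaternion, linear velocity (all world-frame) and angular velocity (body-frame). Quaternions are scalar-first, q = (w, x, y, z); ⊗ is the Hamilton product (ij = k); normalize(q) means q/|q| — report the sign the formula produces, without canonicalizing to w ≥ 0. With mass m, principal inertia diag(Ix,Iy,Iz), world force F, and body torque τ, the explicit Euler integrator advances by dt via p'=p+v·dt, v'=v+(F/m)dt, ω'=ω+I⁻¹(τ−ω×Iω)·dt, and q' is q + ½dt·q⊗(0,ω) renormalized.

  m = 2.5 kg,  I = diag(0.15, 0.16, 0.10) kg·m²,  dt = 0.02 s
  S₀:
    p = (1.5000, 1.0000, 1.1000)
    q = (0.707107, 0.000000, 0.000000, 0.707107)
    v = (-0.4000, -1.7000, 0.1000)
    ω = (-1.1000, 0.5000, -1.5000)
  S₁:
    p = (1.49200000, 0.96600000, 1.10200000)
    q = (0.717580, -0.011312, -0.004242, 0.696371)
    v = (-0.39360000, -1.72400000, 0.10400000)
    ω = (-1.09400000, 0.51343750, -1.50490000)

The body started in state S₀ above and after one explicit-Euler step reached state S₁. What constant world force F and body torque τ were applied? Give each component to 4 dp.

ω₁ − ω₀ = (0.00600000, 0.01343750, -0.00490000)
τ = I·(Δω/dt) + ω₀×(Iω₀) = (0.0900, 0.1900, -0.0300)
v₁ − v₀ = (0.00640000, -0.02400000, 0.00400000)
applied force F = (0.8000, -3.0000, 0.5000)

F = (0.8000, -3.0000, 0.5000)
τ = (0.0900, 0.1900, -0.0300)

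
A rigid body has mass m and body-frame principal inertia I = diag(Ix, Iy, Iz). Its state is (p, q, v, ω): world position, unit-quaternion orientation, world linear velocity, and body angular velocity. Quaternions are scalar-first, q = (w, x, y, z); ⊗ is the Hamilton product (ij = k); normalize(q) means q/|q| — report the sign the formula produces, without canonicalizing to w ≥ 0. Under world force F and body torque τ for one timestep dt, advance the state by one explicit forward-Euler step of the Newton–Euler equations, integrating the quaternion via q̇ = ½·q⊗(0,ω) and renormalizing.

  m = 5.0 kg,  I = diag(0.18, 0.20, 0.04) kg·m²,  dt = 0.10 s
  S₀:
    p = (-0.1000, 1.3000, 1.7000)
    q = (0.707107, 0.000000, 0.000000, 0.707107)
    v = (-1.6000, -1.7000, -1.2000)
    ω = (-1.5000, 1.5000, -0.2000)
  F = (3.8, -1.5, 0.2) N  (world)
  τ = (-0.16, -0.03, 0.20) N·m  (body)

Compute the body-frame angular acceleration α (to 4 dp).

α = (-1.1556, -0.3600, 6.1250)

precession coupling ω×(Iω) = (0.0480, 0.0420, -0.0450)
α = I⁻¹(τ − ω×Iω) = (-1.1556, -0.3600, 6.1250)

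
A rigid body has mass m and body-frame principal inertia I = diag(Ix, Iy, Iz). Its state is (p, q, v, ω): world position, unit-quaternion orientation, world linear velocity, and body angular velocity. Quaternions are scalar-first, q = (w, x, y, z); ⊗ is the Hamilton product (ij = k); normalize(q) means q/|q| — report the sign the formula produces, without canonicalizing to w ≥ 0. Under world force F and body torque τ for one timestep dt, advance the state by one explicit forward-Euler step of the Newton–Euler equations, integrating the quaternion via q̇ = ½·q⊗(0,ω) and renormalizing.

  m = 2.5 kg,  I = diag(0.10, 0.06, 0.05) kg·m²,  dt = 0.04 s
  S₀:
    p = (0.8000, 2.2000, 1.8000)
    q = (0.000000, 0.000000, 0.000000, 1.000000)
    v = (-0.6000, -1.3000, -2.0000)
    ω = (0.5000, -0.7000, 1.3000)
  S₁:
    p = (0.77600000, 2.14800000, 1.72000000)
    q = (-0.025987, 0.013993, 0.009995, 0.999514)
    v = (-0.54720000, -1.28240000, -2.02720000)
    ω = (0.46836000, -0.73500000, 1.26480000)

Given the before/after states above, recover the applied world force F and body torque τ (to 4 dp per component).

rate change Δω = (-0.03164000, -0.03500000, -0.03520000)
precession coupling = (0.0091, 0.0325, 0.0140)
I·α + gyro = (-0.0700, -0.0200, -0.0300)
Δv = v₁−v₀ = (0.05280000, 0.01760000, -0.02720000)
F = m·Δv/dt = (3.3000, 1.1000, -1.7000)

F = (3.3000, 1.1000, -1.7000)
τ = (-0.0700, -0.0200, -0.0300)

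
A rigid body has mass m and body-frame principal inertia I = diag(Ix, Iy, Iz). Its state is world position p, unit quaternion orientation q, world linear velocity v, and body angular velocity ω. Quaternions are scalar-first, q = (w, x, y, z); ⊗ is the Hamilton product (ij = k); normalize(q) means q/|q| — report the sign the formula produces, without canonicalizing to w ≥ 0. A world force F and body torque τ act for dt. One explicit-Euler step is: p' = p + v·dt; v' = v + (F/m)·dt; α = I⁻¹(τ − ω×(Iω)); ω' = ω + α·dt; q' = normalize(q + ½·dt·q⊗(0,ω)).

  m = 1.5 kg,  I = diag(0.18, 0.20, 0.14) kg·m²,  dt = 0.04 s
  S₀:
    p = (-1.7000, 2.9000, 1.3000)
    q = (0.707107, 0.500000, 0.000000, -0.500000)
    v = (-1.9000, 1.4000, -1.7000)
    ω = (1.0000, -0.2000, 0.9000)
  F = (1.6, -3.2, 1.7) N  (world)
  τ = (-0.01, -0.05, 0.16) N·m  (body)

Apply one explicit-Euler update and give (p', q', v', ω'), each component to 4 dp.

p' = (-1.7760, 2.9560, 1.2320)
q' = (0.7058, 0.5120, -0.0218, -0.4891)
v' = (-1.8573, 1.3147, -1.6547)
ω' = (0.9954, -0.2172, 0.9469)

p' = p + v·dt = (-1.7760, 2.9560, 1.2320)
v' = v + a·dt = (-1.8573, 1.3147, -1.6547)
gyro term ω×Iω = (0.0108, 0.0360, -0.0040)
(τ − ω×Iω)/I = (-0.1156, -0.4300, 1.1714)
ω + α·dt = (0.9954, -0.2172, 0.9469)
2q̇ = q⊗(0,ω) = (-0.0500000, 0.6071070, -1.0914214, 0.5363963)
updated quaternion q' = (0.7058, 0.5120, -0.0218, -0.4891)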